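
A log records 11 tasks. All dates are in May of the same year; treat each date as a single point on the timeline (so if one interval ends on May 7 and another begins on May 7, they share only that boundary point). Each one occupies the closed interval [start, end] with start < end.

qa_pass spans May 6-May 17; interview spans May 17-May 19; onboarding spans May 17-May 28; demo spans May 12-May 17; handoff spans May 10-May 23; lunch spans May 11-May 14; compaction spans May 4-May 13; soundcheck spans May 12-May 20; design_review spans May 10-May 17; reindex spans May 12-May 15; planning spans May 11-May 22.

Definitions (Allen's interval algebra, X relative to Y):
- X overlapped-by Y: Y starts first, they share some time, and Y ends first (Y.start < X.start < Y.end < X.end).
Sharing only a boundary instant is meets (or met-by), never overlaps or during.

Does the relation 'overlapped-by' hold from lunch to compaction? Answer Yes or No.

Yes

lunch = [May 11, May 14], compaction = [May 4, May 13].
Actual relation of lunch to compaction: overlapped-by.
Asked whether 'overlapped-by' holds → Yes.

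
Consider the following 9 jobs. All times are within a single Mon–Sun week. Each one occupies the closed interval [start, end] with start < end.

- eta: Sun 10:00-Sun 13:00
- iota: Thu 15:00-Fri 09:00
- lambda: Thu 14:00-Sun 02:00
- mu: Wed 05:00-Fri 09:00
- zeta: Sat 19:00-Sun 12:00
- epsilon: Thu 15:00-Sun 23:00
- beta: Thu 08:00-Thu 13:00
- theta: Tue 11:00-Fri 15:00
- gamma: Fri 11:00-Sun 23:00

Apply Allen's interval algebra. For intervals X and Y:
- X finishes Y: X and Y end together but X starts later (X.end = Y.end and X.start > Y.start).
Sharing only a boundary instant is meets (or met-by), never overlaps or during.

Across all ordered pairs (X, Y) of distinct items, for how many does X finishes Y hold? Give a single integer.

Checking all 72 ordered pairs for relation 'finishes'; matching pairs in alphabetical order:
(gamma, epsilon): gamma finishes epsilon ✓
(iota, mu): iota finishes mu ✓
Count: 2.

2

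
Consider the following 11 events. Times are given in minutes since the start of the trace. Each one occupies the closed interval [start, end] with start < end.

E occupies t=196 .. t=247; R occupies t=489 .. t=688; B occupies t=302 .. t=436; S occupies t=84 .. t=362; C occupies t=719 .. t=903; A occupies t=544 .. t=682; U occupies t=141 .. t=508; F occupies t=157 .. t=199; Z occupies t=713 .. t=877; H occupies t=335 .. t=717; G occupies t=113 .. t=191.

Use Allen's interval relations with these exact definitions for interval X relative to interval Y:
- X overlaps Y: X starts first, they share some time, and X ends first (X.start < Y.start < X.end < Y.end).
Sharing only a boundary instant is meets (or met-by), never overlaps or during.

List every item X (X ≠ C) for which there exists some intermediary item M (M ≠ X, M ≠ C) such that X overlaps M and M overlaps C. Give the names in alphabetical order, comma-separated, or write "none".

Target C = [t=719, t=903].
Intermediaries M with M overlaps C: Z.
Via Z — items with X overlaps Z: H.
Union: H.

H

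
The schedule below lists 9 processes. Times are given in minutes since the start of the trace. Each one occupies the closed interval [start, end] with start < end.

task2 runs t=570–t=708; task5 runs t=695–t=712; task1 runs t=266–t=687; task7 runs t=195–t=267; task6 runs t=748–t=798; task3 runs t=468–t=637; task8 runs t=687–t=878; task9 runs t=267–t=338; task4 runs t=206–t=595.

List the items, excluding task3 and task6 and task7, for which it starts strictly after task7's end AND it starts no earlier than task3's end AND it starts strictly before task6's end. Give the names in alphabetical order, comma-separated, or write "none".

task5, task8

Conditions: its start is strictly after task7's end (X.start > t=267) AND its start is no earlier than task3's end (X.start >= t=637) AND its start is strictly before task6's end (X.start < t=798).
task1: start t=266 > t=267? ✗; start t=266 >= t=637? ✗; start t=266 < t=798? ✓ → no.
task2: start t=570 > t=267? ✓; start t=570 >= t=637? ✗; start t=570 < t=798? ✓ → no.
task4: start t=206 > t=267? ✗; start t=206 >= t=637? ✗; start t=206 < t=798? ✓ → no.
task5: start t=695 > t=267? ✓; start t=695 >= t=637? ✓; start t=695 < t=798? ✓ → yes.
task8: start t=687 > t=267? ✓; start t=687 >= t=637? ✓; start t=687 < t=798? ✓ → yes.
task9: start t=267 > t=267? ✗; start t=267 >= t=637? ✗; start t=267 < t=798? ✓ → no.
Result: task5, task8.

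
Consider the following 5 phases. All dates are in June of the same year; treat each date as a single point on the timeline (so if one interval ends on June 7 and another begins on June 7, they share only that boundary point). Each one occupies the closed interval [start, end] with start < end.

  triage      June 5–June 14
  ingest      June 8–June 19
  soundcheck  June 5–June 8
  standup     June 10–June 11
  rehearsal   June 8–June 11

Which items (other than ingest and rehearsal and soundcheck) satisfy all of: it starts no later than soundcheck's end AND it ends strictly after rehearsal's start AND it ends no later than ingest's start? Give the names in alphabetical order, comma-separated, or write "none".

none

Conditions: its start is no later than soundcheck's end (X.start <= June 8) AND its end is strictly after rehearsal's start (X.end > June 8) AND its end is no later than ingest's start (X.end <= June 8).
standup: start June 10 <= June 8? ✗; end June 11 > June 8? ✓; end June 11 <= June 8? ✗ → no.
triage: start June 5 <= June 8? ✓; end June 14 > June 8? ✓; end June 14 <= June 8? ✗ → no.
Result: none.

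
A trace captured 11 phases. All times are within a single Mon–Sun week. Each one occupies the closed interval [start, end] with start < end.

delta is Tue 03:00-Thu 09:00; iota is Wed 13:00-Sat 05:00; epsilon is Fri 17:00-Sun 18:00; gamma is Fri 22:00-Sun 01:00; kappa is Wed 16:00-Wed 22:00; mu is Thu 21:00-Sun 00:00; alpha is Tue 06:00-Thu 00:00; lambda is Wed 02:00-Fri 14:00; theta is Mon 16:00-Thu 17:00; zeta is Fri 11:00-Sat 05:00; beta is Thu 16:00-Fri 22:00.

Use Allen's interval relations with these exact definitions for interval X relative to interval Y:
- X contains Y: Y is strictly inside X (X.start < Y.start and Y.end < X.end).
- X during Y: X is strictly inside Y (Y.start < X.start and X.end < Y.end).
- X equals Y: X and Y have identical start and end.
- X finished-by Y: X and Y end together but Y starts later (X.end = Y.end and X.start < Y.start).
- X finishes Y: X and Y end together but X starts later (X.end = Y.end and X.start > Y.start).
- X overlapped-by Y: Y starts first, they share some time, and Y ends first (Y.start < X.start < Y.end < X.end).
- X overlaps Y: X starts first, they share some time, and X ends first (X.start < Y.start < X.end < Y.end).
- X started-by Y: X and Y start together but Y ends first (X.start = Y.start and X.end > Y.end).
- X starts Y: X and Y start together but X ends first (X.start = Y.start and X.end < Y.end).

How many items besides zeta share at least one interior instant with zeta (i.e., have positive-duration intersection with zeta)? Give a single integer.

6

Target zeta = [Fri 11:00, Sat 05:00].
alpha [Tue 06:00, Thu 00:00] → before → no.
beta [Thu 16:00, Fri 22:00] → overlaps → counts.
delta [Tue 03:00, Thu 09:00] → before → no.
epsilon [Fri 17:00, Sun 18:00] → overlapped-by → counts.
gamma [Fri 22:00, Sun 01:00] → overlapped-by → counts.
iota [Wed 13:00, Sat 05:00] → finished-by → counts.
kappa [Wed 16:00, Wed 22:00] → before → no.
lambda [Wed 02:00, Fri 14:00] → overlaps → counts.
mu [Thu 21:00, Sun 00:00] → contains → counts.
theta [Mon 16:00, Thu 17:00] → before → no.
Total: 6.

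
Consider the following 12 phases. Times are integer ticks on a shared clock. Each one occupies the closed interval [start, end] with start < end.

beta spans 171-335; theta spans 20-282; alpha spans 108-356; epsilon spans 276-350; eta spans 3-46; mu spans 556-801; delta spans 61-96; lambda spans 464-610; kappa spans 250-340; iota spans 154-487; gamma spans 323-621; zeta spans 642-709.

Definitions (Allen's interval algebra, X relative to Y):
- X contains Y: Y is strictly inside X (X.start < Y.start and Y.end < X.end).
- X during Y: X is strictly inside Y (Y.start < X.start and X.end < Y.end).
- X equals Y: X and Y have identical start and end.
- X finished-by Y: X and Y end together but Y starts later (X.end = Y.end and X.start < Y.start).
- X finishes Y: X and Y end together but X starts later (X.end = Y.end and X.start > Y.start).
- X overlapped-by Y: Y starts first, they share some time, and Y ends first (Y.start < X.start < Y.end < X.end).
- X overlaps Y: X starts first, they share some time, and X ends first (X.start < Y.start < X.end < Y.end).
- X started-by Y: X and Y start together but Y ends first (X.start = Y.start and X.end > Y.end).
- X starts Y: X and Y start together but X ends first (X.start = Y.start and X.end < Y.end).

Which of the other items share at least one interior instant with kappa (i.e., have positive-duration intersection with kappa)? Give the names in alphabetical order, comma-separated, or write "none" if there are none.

Target kappa = [250, 340].
alpha [108, 356] → contains → yes.
beta [171, 335] → overlaps → yes.
delta [61, 96] → before → no.
epsilon [276, 350] → overlapped-by → yes.
eta [3, 46] → before → no.
gamma [323, 621] → overlapped-by → yes.
iota [154, 487] → contains → yes.
lambda [464, 610] → after → no.
mu [556, 801] → after → no.
theta [20, 282] → overlaps → yes.
zeta [642, 709] → after → no.
Result: alpha, beta, epsilon, gamma, iota, theta.

alpha, beta, epsilon, gamma, iota, theta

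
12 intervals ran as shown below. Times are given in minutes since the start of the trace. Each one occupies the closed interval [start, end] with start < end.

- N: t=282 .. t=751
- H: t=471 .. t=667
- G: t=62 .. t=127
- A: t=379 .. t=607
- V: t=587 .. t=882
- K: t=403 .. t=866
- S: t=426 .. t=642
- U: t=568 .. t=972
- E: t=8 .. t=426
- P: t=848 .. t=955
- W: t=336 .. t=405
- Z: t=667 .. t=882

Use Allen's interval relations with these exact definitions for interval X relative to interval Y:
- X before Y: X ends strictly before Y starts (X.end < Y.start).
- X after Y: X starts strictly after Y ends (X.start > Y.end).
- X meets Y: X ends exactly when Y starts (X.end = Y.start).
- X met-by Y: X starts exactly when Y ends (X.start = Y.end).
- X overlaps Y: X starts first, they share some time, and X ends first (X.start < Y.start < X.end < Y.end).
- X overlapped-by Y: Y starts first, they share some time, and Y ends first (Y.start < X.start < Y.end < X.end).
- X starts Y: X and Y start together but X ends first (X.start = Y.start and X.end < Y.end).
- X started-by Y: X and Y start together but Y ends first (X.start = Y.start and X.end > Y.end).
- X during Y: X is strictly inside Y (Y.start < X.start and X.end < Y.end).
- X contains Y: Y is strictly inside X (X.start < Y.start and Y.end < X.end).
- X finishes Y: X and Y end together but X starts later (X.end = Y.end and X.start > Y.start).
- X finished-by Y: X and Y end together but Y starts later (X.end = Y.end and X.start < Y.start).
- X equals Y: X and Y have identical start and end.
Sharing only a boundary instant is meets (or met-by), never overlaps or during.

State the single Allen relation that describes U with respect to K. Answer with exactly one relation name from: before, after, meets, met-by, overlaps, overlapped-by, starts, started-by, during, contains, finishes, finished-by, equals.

U = [t=568, t=972]; K = [t=403, t=866].
Compare endpoints: U.start > K.start, U.start < K.end, U.end > K.start, U.end > K.end.
That pattern is 'overlapped-by'.

overlapped-by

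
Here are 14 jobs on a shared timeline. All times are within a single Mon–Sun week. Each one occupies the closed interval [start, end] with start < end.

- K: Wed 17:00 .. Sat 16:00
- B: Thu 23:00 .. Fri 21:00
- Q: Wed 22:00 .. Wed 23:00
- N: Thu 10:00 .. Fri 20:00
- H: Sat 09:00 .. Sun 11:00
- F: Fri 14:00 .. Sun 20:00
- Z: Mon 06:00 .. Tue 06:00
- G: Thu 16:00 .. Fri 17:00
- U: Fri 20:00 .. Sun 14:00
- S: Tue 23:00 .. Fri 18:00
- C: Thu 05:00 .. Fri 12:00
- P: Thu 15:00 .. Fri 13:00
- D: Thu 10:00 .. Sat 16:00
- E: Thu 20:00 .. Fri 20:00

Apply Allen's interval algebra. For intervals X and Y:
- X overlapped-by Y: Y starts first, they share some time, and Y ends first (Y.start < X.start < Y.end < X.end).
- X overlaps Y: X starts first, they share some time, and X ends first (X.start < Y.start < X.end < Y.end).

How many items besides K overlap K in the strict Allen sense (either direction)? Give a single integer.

Target K = [Wed 17:00, Sat 16:00].
B [Thu 23:00, Fri 21:00] → during → no.
C [Thu 05:00, Fri 12:00] → during → no.
D [Thu 10:00, Sat 16:00] → finishes → no.
E [Thu 20:00, Fri 20:00] → during → no.
F [Fri 14:00, Sun 20:00] → overlapped-by → counts.
G [Thu 16:00, Fri 17:00] → during → no.
H [Sat 09:00, Sun 11:00] → overlapped-by → counts.
N [Thu 10:00, Fri 20:00] → during → no.
P [Thu 15:00, Fri 13:00] → during → no.
Q [Wed 22:00, Wed 23:00] → during → no.
S [Tue 23:00, Fri 18:00] → overlaps → counts.
U [Fri 20:00, Sun 14:00] → overlapped-by → counts.
Z [Mon 06:00, Tue 06:00] → before → no.
Total: 4.

4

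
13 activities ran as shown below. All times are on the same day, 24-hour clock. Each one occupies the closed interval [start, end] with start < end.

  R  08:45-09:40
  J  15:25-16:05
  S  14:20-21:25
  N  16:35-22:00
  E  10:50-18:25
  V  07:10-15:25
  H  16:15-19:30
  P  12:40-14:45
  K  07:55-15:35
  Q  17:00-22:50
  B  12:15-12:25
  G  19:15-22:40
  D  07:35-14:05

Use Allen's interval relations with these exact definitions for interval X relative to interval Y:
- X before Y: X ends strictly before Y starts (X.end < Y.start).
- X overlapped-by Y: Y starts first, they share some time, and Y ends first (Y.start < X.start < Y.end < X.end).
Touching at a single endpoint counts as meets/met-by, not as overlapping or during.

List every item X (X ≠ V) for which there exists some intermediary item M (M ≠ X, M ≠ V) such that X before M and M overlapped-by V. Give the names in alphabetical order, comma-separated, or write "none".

Target V = [07:10, 15:25].
Intermediaries M with M overlapped-by V: E, K, S.
Via E — items with X before E: R.
Via K — items with X before K: none.
Via S — items with X before S: B, D, R.
Union: B, D, R.

B, D, R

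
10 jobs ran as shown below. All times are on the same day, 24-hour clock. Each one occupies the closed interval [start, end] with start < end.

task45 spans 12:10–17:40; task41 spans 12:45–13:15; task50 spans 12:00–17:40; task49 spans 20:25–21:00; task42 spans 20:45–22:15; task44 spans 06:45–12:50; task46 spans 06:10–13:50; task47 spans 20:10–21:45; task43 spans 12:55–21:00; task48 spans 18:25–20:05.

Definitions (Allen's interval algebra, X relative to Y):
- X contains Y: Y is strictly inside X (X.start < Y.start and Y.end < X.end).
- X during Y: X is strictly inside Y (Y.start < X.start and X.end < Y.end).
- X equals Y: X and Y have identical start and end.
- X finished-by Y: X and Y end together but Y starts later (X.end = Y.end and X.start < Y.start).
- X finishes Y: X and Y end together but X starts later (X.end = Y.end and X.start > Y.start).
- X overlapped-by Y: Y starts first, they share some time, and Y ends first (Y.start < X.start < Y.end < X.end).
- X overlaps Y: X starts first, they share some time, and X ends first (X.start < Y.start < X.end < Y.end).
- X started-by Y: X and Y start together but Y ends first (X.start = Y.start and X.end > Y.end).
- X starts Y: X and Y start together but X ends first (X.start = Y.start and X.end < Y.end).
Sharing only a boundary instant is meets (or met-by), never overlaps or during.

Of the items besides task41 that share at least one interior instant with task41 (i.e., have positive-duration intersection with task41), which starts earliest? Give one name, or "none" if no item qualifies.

Target task41 = [12:45, 13:15].
task42 [20:45, 22:15] → after → excluded.
task43 [12:55, 21:00] → overlapped-by → candidate.
task44 [06:45, 12:50] → overlaps → candidate.
task45 [12:10, 17:40] → contains → candidate.
task46 [06:10, 13:50] → contains → candidate.
task47 [20:10, 21:45] → after → excluded.
task48 [18:25, 20:05] → after → excluded.
task49 [20:25, 21:00] → after → excluded.
task50 [12:00, 17:40] → contains → candidate.
Among candidates, earliest start is 06:10 → task46.

task46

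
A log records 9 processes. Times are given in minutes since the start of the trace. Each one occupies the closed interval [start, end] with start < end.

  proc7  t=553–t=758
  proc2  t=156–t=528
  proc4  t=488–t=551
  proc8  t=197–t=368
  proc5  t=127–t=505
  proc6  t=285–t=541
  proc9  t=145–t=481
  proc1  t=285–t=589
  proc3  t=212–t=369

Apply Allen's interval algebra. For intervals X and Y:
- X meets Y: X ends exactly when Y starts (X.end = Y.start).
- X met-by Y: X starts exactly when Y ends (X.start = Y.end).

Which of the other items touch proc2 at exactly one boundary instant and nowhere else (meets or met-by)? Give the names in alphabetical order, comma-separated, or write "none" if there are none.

Target proc2 = [t=156, t=528].
proc1 [t=285, t=589] → overlapped-by → no.
proc3 [t=212, t=369] → during → no.
proc4 [t=488, t=551] → overlapped-by → no.
proc5 [t=127, t=505] → overlaps → no.
proc6 [t=285, t=541] → overlapped-by → no.
proc7 [t=553, t=758] → after → no.
proc8 [t=197, t=368] → during → no.
proc9 [t=145, t=481] → overlaps → no.
Result: none.

none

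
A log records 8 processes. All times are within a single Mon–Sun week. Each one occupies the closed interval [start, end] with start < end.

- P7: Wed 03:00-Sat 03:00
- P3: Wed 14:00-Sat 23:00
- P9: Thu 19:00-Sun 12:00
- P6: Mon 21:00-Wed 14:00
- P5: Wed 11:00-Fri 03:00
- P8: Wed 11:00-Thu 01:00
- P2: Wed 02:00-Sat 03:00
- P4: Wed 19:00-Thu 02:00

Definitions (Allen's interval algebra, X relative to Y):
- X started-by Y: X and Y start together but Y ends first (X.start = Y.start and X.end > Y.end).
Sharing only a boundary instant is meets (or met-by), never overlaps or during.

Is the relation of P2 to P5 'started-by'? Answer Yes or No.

No

P2 = [Wed 02:00, Sat 03:00], P5 = [Wed 11:00, Fri 03:00].
Actual relation of P2 to P5: contains.
Asked whether 'started-by' holds → No.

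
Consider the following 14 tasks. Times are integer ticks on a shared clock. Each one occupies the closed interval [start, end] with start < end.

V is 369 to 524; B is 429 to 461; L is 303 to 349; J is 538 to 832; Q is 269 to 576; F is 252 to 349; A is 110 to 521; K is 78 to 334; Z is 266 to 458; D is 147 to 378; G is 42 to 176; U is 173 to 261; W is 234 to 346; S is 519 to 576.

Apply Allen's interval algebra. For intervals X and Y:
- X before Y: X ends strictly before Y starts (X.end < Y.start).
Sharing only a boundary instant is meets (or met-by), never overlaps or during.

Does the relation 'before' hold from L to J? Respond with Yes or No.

Yes

L = [303, 349], J = [538, 832].
Actual relation of L to J: before.
Asked whether 'before' holds → Yes.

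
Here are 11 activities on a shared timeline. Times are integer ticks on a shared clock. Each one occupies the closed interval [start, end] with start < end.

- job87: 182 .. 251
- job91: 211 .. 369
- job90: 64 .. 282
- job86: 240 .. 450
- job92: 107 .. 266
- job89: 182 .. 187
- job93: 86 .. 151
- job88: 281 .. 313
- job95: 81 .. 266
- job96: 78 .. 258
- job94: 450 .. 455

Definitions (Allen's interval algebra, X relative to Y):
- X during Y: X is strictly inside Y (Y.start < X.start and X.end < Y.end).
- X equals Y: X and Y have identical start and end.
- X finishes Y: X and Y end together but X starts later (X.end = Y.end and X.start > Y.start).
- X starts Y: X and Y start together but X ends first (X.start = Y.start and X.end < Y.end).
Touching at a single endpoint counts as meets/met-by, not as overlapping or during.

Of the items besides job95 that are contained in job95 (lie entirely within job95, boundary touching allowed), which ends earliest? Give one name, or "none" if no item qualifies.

job93

Target job95 = [81, 266].
job86 [240, 450] → overlapped-by → excluded.
job87 [182, 251] → during → candidate.
job88 [281, 313] → after → excluded.
job89 [182, 187] → during → candidate.
job90 [64, 282] → contains → excluded.
job91 [211, 369] → overlapped-by → excluded.
job92 [107, 266] → finishes → candidate.
job93 [86, 151] → during → candidate.
job94 [450, 455] → after → excluded.
job96 [78, 258] → overlaps → excluded.
Among candidates, earliest end is 151 → job93.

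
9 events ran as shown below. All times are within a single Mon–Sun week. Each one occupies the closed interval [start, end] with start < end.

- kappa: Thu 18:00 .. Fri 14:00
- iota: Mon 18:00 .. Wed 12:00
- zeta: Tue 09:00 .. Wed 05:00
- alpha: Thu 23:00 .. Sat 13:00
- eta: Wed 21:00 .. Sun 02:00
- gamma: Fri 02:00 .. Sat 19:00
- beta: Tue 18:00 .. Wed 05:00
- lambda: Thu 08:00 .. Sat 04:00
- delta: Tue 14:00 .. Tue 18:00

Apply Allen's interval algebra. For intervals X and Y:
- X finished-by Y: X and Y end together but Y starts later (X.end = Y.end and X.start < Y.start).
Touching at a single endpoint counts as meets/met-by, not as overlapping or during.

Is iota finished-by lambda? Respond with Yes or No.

No

iota = [Mon 18:00, Wed 12:00], lambda = [Thu 08:00, Sat 04:00].
Actual relation of iota to lambda: before.
Asked whether 'finished-by' holds → No.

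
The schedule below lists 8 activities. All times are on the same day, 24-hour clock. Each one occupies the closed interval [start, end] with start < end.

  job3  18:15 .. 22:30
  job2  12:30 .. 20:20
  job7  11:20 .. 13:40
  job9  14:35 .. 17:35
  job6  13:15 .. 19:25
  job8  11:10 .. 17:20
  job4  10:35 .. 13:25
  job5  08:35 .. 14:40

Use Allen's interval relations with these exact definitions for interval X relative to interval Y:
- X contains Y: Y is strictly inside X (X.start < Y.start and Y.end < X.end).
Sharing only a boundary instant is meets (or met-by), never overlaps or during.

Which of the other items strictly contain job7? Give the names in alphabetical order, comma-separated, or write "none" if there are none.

job5, job8

Target job7 = [11:20, 13:40].
job2 [12:30, 20:20] → overlapped-by → no.
job3 [18:15, 22:30] → after → no.
job4 [10:35, 13:25] → overlaps → no.
job5 [08:35, 14:40] → contains → yes.
job6 [13:15, 19:25] → overlapped-by → no.
job8 [11:10, 17:20] → contains → yes.
job9 [14:35, 17:35] → after → no.
Result: job5, job8.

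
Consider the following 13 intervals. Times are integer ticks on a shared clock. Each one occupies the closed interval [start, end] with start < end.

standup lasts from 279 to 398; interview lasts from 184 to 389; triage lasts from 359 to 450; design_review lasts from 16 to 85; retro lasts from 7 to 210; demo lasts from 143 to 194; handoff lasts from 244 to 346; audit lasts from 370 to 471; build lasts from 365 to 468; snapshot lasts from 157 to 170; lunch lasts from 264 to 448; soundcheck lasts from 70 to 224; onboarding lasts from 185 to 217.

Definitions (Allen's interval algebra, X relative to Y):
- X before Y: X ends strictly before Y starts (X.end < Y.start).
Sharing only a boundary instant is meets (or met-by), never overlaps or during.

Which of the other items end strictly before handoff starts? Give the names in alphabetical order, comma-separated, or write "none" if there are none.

Target handoff = [244, 346].
audit [370, 471] → after → no.
build [365, 468] → after → no.
demo [143, 194] → before → yes.
design_review [16, 85] → before → yes.
interview [184, 389] → contains → no.
lunch [264, 448] → overlapped-by → no.
onboarding [185, 217] → before → yes.
retro [7, 210] → before → yes.
snapshot [157, 170] → before → yes.
soundcheck [70, 224] → before → yes.
standup [279, 398] → overlapped-by → no.
triage [359, 450] → after → no.
Result: demo, design_review, onboarding, retro, snapshot, soundcheck.

demo, design_review, onboarding, retro, snapshot, soundcheck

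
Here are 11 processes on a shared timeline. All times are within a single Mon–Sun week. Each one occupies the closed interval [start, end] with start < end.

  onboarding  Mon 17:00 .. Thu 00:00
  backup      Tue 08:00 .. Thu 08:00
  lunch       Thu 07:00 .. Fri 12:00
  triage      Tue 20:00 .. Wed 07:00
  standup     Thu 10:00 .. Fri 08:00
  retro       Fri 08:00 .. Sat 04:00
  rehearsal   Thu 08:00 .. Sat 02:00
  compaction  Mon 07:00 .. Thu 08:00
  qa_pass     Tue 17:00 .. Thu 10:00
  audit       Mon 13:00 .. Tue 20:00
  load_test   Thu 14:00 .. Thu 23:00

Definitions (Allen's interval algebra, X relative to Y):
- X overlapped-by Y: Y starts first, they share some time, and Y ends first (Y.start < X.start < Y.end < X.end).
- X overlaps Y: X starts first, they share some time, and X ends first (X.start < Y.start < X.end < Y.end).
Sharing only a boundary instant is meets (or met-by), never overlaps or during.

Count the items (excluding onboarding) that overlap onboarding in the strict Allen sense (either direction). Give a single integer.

3

Target onboarding = [Mon 17:00, Thu 00:00].
audit [Mon 13:00, Tue 20:00] → overlaps → counts.
backup [Tue 08:00, Thu 08:00] → overlapped-by → counts.
compaction [Mon 07:00, Thu 08:00] → contains → no.
load_test [Thu 14:00, Thu 23:00] → after → no.
lunch [Thu 07:00, Fri 12:00] → after → no.
qa_pass [Tue 17:00, Thu 10:00] → overlapped-by → counts.
rehearsal [Thu 08:00, Sat 02:00] → after → no.
retro [Fri 08:00, Sat 04:00] → after → no.
standup [Thu 10:00, Fri 08:00] → after → no.
triage [Tue 20:00, Wed 07:00] → during → no.
Total: 3.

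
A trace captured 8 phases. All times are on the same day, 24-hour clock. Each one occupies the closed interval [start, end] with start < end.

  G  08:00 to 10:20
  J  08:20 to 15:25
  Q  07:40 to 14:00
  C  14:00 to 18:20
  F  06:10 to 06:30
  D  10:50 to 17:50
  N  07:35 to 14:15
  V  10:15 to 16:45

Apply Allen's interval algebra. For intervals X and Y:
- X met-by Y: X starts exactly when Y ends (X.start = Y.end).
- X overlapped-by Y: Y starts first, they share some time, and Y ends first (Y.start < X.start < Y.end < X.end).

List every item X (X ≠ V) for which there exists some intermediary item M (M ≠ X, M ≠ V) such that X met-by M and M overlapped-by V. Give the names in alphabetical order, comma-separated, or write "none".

none

Target V = [10:15, 16:45].
Intermediaries M with M overlapped-by V: C, D.
Via C — items with X met-by C: none.
Via D — items with X met-by D: none.
Union: none.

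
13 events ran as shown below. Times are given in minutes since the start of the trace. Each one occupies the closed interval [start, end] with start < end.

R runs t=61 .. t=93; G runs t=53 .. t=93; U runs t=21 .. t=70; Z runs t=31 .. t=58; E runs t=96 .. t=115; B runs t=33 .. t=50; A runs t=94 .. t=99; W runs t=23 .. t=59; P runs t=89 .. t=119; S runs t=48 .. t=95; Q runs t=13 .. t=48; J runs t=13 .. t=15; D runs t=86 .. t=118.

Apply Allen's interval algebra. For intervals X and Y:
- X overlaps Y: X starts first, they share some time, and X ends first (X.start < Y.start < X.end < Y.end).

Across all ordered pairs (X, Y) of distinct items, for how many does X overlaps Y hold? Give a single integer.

21

Checking all 156 ordered pairs for relation 'overlaps'; matching pairs in alphabetical order:
(A, E): A overlaps E ✓
(B, S): B overlaps S ✓
(D, P): D overlaps P ✓
(G, D): G overlaps D ✓
(G, P): G overlaps P ✓
(Q, B): Q overlaps B ✓
(Q, U): Q overlaps U ✓
(Q, W): Q overlaps W ✓
(Q, Z): Q overlaps Z ✓
(R, D): R overlaps D ✓
(R, P): R overlaps P ✓
(S, A): S overlaps A ✓
(S, D): S overlaps D ✓
(S, P): S overlaps P ✓
(U, G): U overlaps G ✓
(U, R): U overlaps R ✓
(U, S): U overlaps S ✓
(W, G): W overlaps G ✓
(W, S): W overlaps S ✓
(Z, G): Z overlaps G ✓
(Z, S): Z overlaps S ✓
Count: 21.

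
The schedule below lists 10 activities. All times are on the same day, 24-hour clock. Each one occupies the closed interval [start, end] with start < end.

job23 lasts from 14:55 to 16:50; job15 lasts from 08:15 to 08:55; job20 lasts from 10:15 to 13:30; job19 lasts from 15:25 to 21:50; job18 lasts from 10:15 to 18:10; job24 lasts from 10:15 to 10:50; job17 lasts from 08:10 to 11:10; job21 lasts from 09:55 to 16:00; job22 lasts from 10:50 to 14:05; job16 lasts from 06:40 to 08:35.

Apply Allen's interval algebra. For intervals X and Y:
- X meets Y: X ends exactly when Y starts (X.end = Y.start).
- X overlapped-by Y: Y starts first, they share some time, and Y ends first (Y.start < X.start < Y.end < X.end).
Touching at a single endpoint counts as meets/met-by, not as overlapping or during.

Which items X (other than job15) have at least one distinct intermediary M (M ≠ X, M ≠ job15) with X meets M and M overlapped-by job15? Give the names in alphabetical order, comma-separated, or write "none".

none

Target job15 = [08:15, 08:55].
Intermediaries M with M overlapped-by job15: none.
Union: none.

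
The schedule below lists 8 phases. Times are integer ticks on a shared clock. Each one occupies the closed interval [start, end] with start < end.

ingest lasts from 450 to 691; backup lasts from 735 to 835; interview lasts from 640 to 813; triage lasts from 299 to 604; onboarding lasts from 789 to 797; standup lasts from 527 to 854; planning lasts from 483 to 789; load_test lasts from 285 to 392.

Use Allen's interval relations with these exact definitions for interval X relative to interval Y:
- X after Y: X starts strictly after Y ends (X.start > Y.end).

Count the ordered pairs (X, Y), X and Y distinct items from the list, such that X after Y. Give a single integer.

Checking all 56 ordered pairs for relation 'after'; matching pairs in alphabetical order:
(backup, ingest): backup after ingest ✓
(backup, load_test): backup after load_test ✓
(backup, triage): backup after triage ✓
(ingest, load_test): ingest after load_test ✓
(interview, load_test): interview after load_test ✓
(interview, triage): interview after triage ✓
(onboarding, ingest): onboarding after ingest ✓
(onboarding, load_test): onboarding after load_test ✓
(onboarding, triage): onboarding after triage ✓
(planning, load_test): planning after load_test ✓
(standup, load_test): standup after load_test ✓
Count: 11.

11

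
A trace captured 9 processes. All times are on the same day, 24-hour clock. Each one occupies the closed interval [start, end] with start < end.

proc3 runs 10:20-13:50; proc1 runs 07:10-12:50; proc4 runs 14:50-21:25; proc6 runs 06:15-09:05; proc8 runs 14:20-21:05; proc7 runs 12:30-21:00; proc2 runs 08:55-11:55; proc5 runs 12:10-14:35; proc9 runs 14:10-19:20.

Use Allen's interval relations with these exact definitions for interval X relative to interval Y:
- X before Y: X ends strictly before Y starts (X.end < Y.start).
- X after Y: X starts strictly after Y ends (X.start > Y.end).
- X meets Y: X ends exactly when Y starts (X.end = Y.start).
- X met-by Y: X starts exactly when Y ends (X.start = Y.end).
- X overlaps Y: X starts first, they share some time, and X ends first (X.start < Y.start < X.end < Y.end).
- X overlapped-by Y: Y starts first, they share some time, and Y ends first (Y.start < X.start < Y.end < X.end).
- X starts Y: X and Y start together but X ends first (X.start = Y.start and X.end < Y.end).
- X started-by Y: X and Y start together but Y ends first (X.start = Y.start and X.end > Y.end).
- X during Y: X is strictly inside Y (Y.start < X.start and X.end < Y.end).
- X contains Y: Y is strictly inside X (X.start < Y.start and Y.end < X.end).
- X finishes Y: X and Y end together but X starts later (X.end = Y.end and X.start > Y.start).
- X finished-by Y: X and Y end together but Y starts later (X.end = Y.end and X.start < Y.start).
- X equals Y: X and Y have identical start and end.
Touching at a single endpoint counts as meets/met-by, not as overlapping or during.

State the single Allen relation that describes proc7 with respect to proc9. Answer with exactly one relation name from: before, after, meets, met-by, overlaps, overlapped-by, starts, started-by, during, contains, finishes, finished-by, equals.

contains

proc7 = [12:30, 21:00]; proc9 = [14:10, 19:20].
Compare endpoints: proc7.start < proc9.start, proc7.start < proc9.end, proc7.end > proc9.start, proc7.end > proc9.end.
That pattern is 'contains'.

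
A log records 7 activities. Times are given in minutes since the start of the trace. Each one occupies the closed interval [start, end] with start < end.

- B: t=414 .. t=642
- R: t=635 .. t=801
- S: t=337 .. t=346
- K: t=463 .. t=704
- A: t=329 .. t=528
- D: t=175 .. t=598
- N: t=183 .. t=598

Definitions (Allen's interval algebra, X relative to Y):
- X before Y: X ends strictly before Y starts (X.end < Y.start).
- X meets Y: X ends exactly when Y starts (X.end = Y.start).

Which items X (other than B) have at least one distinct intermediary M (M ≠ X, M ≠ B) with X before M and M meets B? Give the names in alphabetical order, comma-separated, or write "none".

Target B = [t=414, t=642].
Intermediaries M with M meets B: none.
Union: none.

none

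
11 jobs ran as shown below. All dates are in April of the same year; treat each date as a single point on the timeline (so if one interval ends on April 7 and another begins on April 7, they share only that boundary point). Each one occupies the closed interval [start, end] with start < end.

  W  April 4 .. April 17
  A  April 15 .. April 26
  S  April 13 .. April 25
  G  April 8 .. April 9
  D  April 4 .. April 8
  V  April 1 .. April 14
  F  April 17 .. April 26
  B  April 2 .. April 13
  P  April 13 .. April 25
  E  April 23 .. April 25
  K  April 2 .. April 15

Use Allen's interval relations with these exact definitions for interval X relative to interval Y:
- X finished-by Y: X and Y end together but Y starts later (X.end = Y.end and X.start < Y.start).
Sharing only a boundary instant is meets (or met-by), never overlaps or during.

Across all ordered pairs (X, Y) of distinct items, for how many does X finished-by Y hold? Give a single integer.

3

Checking all 110 ordered pairs for relation 'finished-by'; matching pairs in alphabetical order:
(A, F): A finished-by F ✓
(P, E): P finished-by E ✓
(S, E): S finished-by E ✓
Count: 3.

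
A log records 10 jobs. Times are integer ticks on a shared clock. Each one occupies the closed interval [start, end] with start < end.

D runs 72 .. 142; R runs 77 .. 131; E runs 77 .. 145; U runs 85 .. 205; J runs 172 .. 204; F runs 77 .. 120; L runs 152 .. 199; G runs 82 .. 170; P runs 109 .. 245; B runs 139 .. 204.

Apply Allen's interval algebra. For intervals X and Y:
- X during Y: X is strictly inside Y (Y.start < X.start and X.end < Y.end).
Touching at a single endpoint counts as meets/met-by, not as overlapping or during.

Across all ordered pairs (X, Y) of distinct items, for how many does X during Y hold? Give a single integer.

Checking all 90 ordered pairs for relation 'during'; matching pairs in alphabetical order:
(B, P): B during P ✓
(B, U): B during U ✓
(F, D): F during D ✓
(J, P): J during P ✓
(J, U): J during U ✓
(L, B): L during B ✓
(L, P): L during P ✓
(L, U): L during U ✓
(R, D): R during D ✓
Count: 9.

9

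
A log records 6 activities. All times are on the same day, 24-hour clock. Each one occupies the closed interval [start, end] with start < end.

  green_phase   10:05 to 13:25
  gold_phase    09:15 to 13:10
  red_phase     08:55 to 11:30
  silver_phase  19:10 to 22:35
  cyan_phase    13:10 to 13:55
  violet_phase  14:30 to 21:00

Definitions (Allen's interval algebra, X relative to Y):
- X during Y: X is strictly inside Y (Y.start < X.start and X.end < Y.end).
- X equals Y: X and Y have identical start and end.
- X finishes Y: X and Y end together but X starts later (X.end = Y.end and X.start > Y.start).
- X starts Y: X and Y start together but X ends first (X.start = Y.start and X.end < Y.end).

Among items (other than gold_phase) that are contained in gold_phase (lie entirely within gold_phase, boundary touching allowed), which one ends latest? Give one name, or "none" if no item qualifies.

none

Target gold_phase = [09:15, 13:10].
cyan_phase [13:10, 13:55] → met-by → excluded.
green_phase [10:05, 13:25] → overlapped-by → excluded.
red_phase [08:55, 11:30] → overlaps → excluded.
silver_phase [19:10, 22:35] → after → excluded.
violet_phase [14:30, 21:00] → after → excluded.
No candidates → none.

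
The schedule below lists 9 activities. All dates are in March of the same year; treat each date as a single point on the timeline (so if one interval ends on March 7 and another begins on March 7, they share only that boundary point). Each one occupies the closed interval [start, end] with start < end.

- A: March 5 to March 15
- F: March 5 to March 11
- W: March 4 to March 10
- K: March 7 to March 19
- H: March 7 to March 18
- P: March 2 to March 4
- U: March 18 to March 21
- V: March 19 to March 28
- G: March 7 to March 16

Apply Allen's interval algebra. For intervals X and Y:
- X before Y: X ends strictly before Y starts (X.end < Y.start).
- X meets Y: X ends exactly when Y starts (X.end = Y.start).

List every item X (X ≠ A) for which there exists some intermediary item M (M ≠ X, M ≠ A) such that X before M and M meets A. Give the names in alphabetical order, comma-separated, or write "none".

Target A = [March 5, March 15].
Intermediaries M with M meets A: none.
Union: none.

none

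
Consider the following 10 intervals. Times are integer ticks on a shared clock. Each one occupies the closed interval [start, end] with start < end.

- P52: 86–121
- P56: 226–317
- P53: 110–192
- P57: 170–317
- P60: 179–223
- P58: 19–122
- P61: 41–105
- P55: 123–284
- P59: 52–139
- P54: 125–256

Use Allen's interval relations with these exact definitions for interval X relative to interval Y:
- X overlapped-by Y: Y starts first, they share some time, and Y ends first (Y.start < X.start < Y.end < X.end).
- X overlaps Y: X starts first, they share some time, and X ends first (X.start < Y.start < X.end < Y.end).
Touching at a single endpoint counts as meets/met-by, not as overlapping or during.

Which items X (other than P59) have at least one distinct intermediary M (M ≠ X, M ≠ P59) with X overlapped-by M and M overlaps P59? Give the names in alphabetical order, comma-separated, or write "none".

P52, P53

Target P59 = [52, 139].
Intermediaries M with M overlaps P59: P58, P61.
Via P58 — items with X overlapped-by P58: P53.
Via P61 — items with X overlapped-by P61: P52.
Union: P52, P53.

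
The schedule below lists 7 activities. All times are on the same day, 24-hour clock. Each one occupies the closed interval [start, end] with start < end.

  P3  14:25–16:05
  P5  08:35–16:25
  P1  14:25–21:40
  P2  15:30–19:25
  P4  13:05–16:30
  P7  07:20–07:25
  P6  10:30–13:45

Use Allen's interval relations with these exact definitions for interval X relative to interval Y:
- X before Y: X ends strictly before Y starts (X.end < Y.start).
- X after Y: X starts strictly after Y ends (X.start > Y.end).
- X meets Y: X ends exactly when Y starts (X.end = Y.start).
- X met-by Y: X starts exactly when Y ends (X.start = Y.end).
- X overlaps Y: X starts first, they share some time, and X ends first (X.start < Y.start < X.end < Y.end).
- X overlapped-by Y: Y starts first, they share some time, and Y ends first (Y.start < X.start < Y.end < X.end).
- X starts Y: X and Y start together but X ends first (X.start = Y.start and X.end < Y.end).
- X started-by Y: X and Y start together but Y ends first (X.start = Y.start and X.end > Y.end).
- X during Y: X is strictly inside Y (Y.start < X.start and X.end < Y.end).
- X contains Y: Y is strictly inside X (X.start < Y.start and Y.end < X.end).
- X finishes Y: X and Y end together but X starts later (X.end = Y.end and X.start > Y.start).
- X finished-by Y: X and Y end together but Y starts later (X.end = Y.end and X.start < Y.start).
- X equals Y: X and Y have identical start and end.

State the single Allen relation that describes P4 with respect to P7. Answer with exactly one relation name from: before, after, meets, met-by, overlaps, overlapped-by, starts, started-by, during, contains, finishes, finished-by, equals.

P4 = [13:05, 16:30]; P7 = [07:20, 07:25].
Compare endpoints: P4.start > P7.start, P4.start > P7.end, P4.end > P7.start, P4.end > P7.end.
That pattern is 'after'.

after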